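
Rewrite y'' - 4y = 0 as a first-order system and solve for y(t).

y(t) = C_1e^(2t) + C_2e^(-2t)

Let x_1 = y, x_2 = y'. Then x_1' = x_2 and x_2' = 4x_1.
A = [[0,1],[4,0]]; det(A-λI) = λ^2 - 4.
Eigenvalues λ = 2, -2 with eigenvectors (1,2), (1,-2).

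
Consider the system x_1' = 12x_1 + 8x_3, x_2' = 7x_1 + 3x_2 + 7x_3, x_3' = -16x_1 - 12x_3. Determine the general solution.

Coefficient matrix A = [[12, 0, 8], [7, 3, 7], [-16, 0, -12]].
det(A - λI) = 0 gives eigenvalues λ = -4, 3, 4.
For λ=-4: eigenvector (1,1,-2).
For λ=3: eigenvector (0,1,0).
For λ=4: eigenvector (1,0,-1).
General solution: K_1e^(-4t)(1,1,-2) + K_2e^(3t)(0,1,0) + K_3e^(4t)(1,0,-1).

x_1(t) = K_1e^(-4t) + K_3e^(4t), x_2(t) = K_1e^(-4t) + K_2e^(3t), x_3(t) = -2K_1e^(-4t) - K_3e^(4t)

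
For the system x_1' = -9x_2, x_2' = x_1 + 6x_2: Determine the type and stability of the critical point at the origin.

unstable improper node

A = [[0,-9],[1,6]]; det(A-λI) = λ^2 - 6λ + 9.
repeated λ = 3 with a single eigenvector.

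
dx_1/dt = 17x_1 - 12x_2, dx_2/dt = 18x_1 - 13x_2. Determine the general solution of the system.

Coefficient matrix A = [[17, -12], [18, -13]].
Characteristic polynomial det(A - λI) = λ^2 - 4λ - 5 = 0.
Eigenvalues λ = -1, 5.
For λ=-1: (A-λI) row 1 is [18, -12], so an eigenvector is (-2, -3).
For λ=5: (A-λI) row 1 is [12, -12], so an eigenvector is (1, 1).
General solution: K_1e^(-t)(-2,-3) + K_2e^(5t)(1,1).

x_1(t) = -2K_1e^(-t) + K_2e^(5t), x_2(t) = -3K_1e^(-t) + K_2e^(5t)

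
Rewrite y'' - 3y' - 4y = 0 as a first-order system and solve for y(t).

y(t) = C_1e^(4t) + C_2e^(-t)

Let x_1 = y, x_2 = y'. Then x_1' = x_2 and x_2' = 4x_1 + 3x_2.
A = [[0,1],[4,3]]; det(A-λI) = λ^2 - 3λ - 4.
Eigenvalues λ = 4, -1 with eigenvectors (1,4), (1,-1).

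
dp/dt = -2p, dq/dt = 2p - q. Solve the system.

Coefficient matrix A = [[-2, 0], [2, -1]].
Characteristic polynomial det(A - λI) = λ^2 + 3λ + 2 = 0.
Eigenvalues λ = -1, -2.
For λ=-1: (A-λI) row 1 is [-1, 0], so an eigenvector is (0, -1).
For λ=-2: (A-λI) row 2 is [2, 1], so an eigenvector is (1, -2).
General solution: K_1e^(-t)(0,-1) + K_2e^(-2t)(1,-2).

p(t) = K_2e^(-2t), q(t) = -K_1e^(-t) - 2K_2e^(-2t)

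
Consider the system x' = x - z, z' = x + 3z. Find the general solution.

x(t) = c_1e^(2t) + c_2te^(2t) - 2c_2e^(2t), z(t) = -c_1e^(2t) - c_2te^(2t) + c_2e^(2t)

Coefficient matrix A = [[1, -1], [1, 3]].
Characteristic polynomial det(A - λI) = λ^2 - 4λ + 4 = 0.
Single eigenvalue λ = 2 with algebraic multiplicity 2.
Eigenvector v = (1,-1); generalized eigenvector w with (A-λI)w=v is (-2,1).
General solution: e^(2t)[c_1·v + c_2·(t·v + w)].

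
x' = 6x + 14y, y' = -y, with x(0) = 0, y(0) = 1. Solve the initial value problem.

Coefficient matrix A = [[6, 14], [0, -1]].
Characteristic polynomial det(A - λI) = λ^2 - 5λ - 6 = 0.
Eigenvalues λ = -1, 6.
For λ=-1: (A-λI) row 1 is [7, 14], so an eigenvector is (-2, 1).
For λ=6: (A-λI) row 1 is [0, 14], so an eigenvector is (-1, 0).
General solution: c_1e^(-t)(-2,1) + c_2e^(6t)(-1,0).
Applying x(0)=0, y(0)=1 gives c_1=1, c_2=-2.

x(t) = 2e^(6t) - 2e^(-t), y(t) = e^(-t)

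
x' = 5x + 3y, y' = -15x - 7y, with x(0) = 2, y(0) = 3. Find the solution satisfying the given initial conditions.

x(t) = 7e^(-t)sin(3t) + 2e^(-t)cos(3t), y(t) = -16e^(-t)sin(3t) + 3e^(-t)cos(3t)

Coefficient matrix A = [[5, 3], [-15, -7]].
Characteristic polynomial det(A - λI) = λ^2 + 2λ + 10 = 0.
Eigenvalues λ = -1 ± 3i (complex conjugate pair).
For λ=-1+3i: an eigenvector is (0,1) - i(1,-2) = (0 - i, 1 + 2i).
A real fundamental pair from Re and Im of e^((-1+3i)t)v: X_1 = e^(-t)(cos(3t)·(0,1) + sin(3t)·(1,-2)), X_2 = e^(-t)(sin(3t)·(0,1) - cos(3t)·(1,-2)).
General solution: c_1X_1 + c_2X_2.
Applying x(0)=2, y(0)=3 gives c_1=7, c_2=-2.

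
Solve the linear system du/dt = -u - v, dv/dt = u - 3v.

Coefficient matrix A = [[-1, -1], [1, -3]].
Characteristic polynomial det(A - λI) = λ^2 + 4λ + 4 = 0.
Single eigenvalue λ = -2 with algebraic multiplicity 2.
Eigenvector v = (1,1); generalized eigenvector w with (A-λI)w=v is (-2,-3).
General solution: e^(-2t)[C_1·v + C_2·(t·v + w)].

u(t) = C_1e^(-2t) + C_2te^(-2t) - 2C_2e^(-2t), v(t) = C_1e^(-2t) + C_2te^(-2t) - 3C_2e^(-2t)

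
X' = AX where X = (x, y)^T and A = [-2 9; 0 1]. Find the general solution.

x(t) = -3C_1e^(t) - C_2e^(-2t), y(t) = -C_1e^(t)

Coefficient matrix A = [[-2, 9], [0, 1]].
Characteristic polynomial det(A - λI) = λ^2 + λ - 2 = 0.
Eigenvalues λ = 1, -2.
For λ=1: (A-λI) row 1 is [-3, 9], so an eigenvector is (-3, -1).
For λ=-2: (A-λI) row 1 is [0, 9], so an eigenvector is (-1, 0).
General solution: C_1e^(t)(-3,-1) + C_2e^(-2t)(-1,0).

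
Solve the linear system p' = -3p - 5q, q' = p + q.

Coefficient matrix A = [[-3, -5], [1, 1]].
Characteristic polynomial det(A - λI) = λ^2 + 2λ + 2 = 0.
Eigenvalues λ = -1 ± i (complex conjugate pair).
For λ=-1+i: an eigenvector is (1,0) - i(-2,1) = (1 + 2i, 0 - i).
A real fundamental pair from Re and Im of e^((-1+i)t)v: X_1 = e^(-t)(cos(t)·(1,0) + sin(t)·(-2,1)), X_2 = e^(-t)(sin(t)·(1,0) - cos(t)·(-2,1)).
General solution: c_1X_1 + c_2X_2.

p(t) = -2c_1e^(-t)sin(t) + c_1e^(-t)cos(t) + c_2e^(-t)sin(t) + 2c_2e^(-t)cos(t), q(t) = c_1e^(-t)sin(t) - c_2e^(-t)cos(t)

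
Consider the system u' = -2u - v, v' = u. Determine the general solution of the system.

Coefficient matrix A = [[-2, -1], [1, 0]].
Characteristic polynomial det(A - λI) = λ^2 + 2λ + 1 = 0.
Single eigenvalue λ = -1 with algebraic multiplicity 2.
Eigenvector v = (-1,1); generalized eigenvector w with (A-λI)w=v is (-2,3).
General solution: e^(-t)[C_1·v + C_2·(t·v + w)].

u(t) = -C_1e^(-t) - C_2te^(-t) - 2C_2e^(-t), v(t) = C_1e^(-t) + C_2te^(-t) + 3C_2e^(-t)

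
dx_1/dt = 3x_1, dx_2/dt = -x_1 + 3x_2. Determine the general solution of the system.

Coefficient matrix A = [[3, 0], [-1, 3]].
Characteristic polynomial det(A - λI) = λ^2 - 6λ + 9 = 0.
Single eigenvalue λ = 3 with algebraic multiplicity 2.
Eigenvector v = (0,1); generalized eigenvector w with (A-λI)w=v is (-1,-2).
General solution: e^(3t)[c_1·v + c_2·(t·v + w)].

x_1(t) = -c_2e^(3t), x_2(t) = c_1e^(3t) + c_2te^(3t) - 2c_2e^(3t)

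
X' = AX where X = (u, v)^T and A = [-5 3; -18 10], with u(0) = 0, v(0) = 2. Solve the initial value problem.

u(t) = 2e^(4t) - 2e^(t), v(t) = 6e^(4t) - 4e^(t)

Coefficient matrix A = [[-5, 3], [-18, 10]].
Characteristic polynomial det(A - λI) = λ^2 - 5λ + 4 = 0.
Eigenvalues λ = 4, 1.
For λ=4: (A-λI) row 1 is [-9, 3], so an eigenvector is (1, 3).
For λ=1: (A-λI) row 1 is [-6, 3], so an eigenvector is (-1, -2).
General solution: c_1e^(4t)(1,3) + c_2e^(t)(-1,-2).
Applying u(0)=0, v(0)=2 gives c_1=2, c_2=2.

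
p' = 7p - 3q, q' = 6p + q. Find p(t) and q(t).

Coefficient matrix A = [[7, -3], [6, 1]].
Characteristic polynomial det(A - λI) = λ^2 - 8λ + 25 = 0.
Eigenvalues λ = 4 ± 3i (complex conjugate pair).
For λ=4+3i: an eigenvector is (0,1) - i(-1,-1) = (0 + i, 1 + i).
A real fundamental pair from Re and Im of e^((4+3i)t)v: X_1 = e^(4t)(cos(3t)·(0,1) + sin(3t)·(-1,-1)), X_2 = e^(4t)(sin(3t)·(0,1) - cos(3t)·(-1,-1)).
General solution: C_1X_1 + C_2X_2.

p(t) = -C_1e^(4t)sin(3t) + C_2e^(4t)cos(3t), q(t) = -C_1e^(4t)sin(3t) + C_1e^(4t)cos(3t) + C_2e^(4t)sin(3t) + C_2e^(4t)cos(3t)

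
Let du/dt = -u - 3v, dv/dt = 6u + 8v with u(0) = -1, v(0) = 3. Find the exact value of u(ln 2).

-60

A = [[-1,-3],[6,8]]; eigenvalues λ = 2, 5.
Eigenvectors: (1,-1) for λ=2, (1,-2) for λ=5.
From the initial condition, c_1 = 1, c_2 = -2.
u(ln 2) = (1)(2^2)(1) + (-2)(2^5)(1) = -60.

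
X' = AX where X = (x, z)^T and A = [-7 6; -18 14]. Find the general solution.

Coefficient matrix A = [[-7, 6], [-18, 14]].
Characteristic polynomial det(A - λI) = λ^2 - 7λ + 10 = 0.
Eigenvalues λ = 2, 5.
For λ=2: (A-λI) row 1 is [-9, 6], so an eigenvector is (-2, -3).
For λ=5: (A-λI) row 1 is [-12, 6], so an eigenvector is (1, 2).
General solution: K_1e^(2t)(-2,-3) + K_2e^(5t)(1,2).

x(t) = -2K_1e^(2t) + K_2e^(5t), z(t) = -3K_1e^(2t) + 2K_2e^(5t)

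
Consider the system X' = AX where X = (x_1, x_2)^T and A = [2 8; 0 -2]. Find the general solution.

Coefficient matrix A = [[2, 8], [0, -2]].
Characteristic polynomial det(A - λI) = λ^2 - 4 = 0.
Eigenvalues λ = 2, -2.
For λ=2: (A-λI) row 1 is [0, 8], so an eigenvector is (1, 0).
For λ=-2: (A-λI) row 1 is [4, 8], so an eigenvector is (2, -1).
General solution: C_1e^(2t)(1,0) + C_2e^(-2t)(2,-1).

x_1(t) = C_1e^(2t) + 2C_2e^(-2t), x_2(t) = -C_2e^(-2t)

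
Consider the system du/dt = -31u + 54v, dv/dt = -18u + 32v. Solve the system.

u(t) = -3K_1e^(5t) + 2K_2e^(-4t), v(t) = -2K_1e^(5t) + K_2e^(-4t)

Coefficient matrix A = [[-31, 54], [-18, 32]].
Characteristic polynomial det(A - λI) = λ^2 - λ - 20 = 0.
Eigenvalues λ = 5, -4.
For λ=5: (A-λI) row 1 is [-36, 54], so an eigenvector is (-3, -2).
For λ=-4: (A-λI) row 1 is [-27, 54], so an eigenvector is (2, 1).
General solution: K_1e^(5t)(-3,-2) + K_2e^(-4t)(2,1).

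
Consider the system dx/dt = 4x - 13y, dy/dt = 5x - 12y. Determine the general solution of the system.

Coefficient matrix A = [[4, -13], [5, -12]].
Characteristic polynomial det(A - λI) = λ^2 + 8λ + 17 = 0.
Eigenvalues λ = -4 ± i (complex conjugate pair).
For λ=-4+i: an eigenvector is (3,2) - i(-2,-1) = (3 + 2i, 2 + i).
A real fundamental pair from Re and Im of e^((-4+i)t)v: X_1 = e^(-4t)(cos(t)·(3,2) + sin(t)·(-2,-1)), X_2 = e^(-4t)(sin(t)·(3,2) - cos(t)·(-2,-1)).
General solution: c_1X_1 + c_2X_2.

x(t) = -2c_1e^(-4t)sin(t) + 3c_1e^(-4t)cos(t) + 3c_2e^(-4t)sin(t) + 2c_2e^(-4t)cos(t), y(t) = -c_1e^(-4t)sin(t) + 2c_1e^(-4t)cos(t) + 2c_2e^(-4t)sin(t) + c_2e^(-4t)cos(t)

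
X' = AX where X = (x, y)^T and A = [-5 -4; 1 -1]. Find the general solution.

Coefficient matrix A = [[-5, -4], [1, -1]].
Characteristic polynomial det(A - λI) = λ^2 + 6λ + 9 = 0.
Single eigenvalue λ = -3 with algebraic multiplicity 2.
Eigenvector v = (-2,1); generalized eigenvector w with (A-λI)w=v is (-3,2).
General solution: e^(-3t)[C_1·v + C_2·(t·v + w)].

x(t) = -2C_1e^(-3t) - 2C_2te^(-3t) - 3C_2e^(-3t), y(t) = C_1e^(-3t) + C_2te^(-3t) + 2C_2e^(-3t)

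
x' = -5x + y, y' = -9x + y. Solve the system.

x(t) = K_1e^(-2t) + K_2te^(-2t), y(t) = 3K_1e^(-2t) + 3K_2te^(-2t) + K_2e^(-2t)

Coefficient matrix A = [[-5, 1], [-9, 1]].
Characteristic polynomial det(A - λI) = λ^2 + 4λ + 4 = 0.
Single eigenvalue λ = -2 with algebraic multiplicity 2.
Eigenvector v = (1,3); generalized eigenvector w with (A-λI)w=v is (0,1).
General solution: e^(-2t)[K_1·v + K_2·(t·v + w)].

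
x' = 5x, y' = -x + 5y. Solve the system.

x(t) = -C_2e^(5t), y(t) = C_1e^(5t) + C_2te^(5t) + 2C_2e^(5t)

Coefficient matrix A = [[5, 0], [-1, 5]].
Characteristic polynomial det(A - λI) = λ^2 - 10λ + 25 = 0.
Single eigenvalue λ = 5 with algebraic multiplicity 2.
Eigenvector v = (0,1); generalized eigenvector w with (A-λI)w=v is (-1,2).
General solution: e^(5t)[C_1·v + C_2·(t·v + w)].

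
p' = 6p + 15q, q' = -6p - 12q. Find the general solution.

Coefficient matrix A = [[6, 15], [-6, -12]].
Characteristic polynomial det(A - λI) = λ^2 + 6λ + 18 = 0.
Eigenvalues λ = -3 ± 3i (complex conjugate pair).
For λ=-3+3i: an eigenvector is (2,-1) - i(1,-1) = (2 - i, -1 + i).
A real fundamental pair from Re and Im of e^((-3+3i)t)v: X_1 = e^(-3t)(cos(3t)·(2,-1) + sin(3t)·(1,-1)), X_2 = e^(-3t)(sin(3t)·(2,-1) - cos(3t)·(1,-1)).
General solution: C_1X_1 + C_2X_2.

p(t) = C_1e^(-3t)sin(3t) + 2C_1e^(-3t)cos(3t) + 2C_2e^(-3t)sin(3t) - C_2e^(-3t)cos(3t), q(t) = -C_1e^(-3t)sin(3t) - C_1e^(-3t)cos(3t) - C_2e^(-3t)sin(3t) + C_2e^(-3t)cos(3t)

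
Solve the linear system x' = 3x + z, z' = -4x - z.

x(t) = K_1e^(t) + K_2te^(t), z(t) = -2K_1e^(t) - 2K_2te^(t) + K_2e^(t)

Coefficient matrix A = [[3, 1], [-4, -1]].
Characteristic polynomial det(A - λI) = λ^2 - 2λ + 1 = 0.
Single eigenvalue λ = 1 with algebraic multiplicity 2.
Eigenvector v = (1,-2); generalized eigenvector w with (A-λI)w=v is (0,1).
General solution: e^(t)[K_1·v + K_2·(t·v + w)].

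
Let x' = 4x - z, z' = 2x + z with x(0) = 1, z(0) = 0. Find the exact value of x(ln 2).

A = [[4,-1],[2,1]]; eigenvalues λ = 3, 2.
Eigenvectors: (1,1) for λ=3, (1,2) for λ=2.
From the initial condition, c_1 = 2, c_2 = -1.
x(ln 2) = (2)(2^3)(1) + (-1)(2^2)(1) = 12.

12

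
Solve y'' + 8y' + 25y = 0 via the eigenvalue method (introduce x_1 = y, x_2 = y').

Let x_1 = y, x_2 = y'. Then x_1' = x_2 and x_2' = -25x_1 - 8x_2.
A = [[0,1],[-25,-8]]; det(A-λI) = λ^2 + 8λ + 25.
Eigenvalues λ = -4 ± 3i.

y(t) = C_1e^(-4t)cos(3t) + C_2e^(-4t)sin(3t)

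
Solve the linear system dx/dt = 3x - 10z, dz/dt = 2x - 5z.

Coefficient matrix A = [[3, -10], [2, -5]].
Characteristic polynomial det(A - λI) = λ^2 + 2λ + 5 = 0.
Eigenvalues λ = -1 ± 2i (complex conjugate pair).
For λ=-1+2i: an eigenvector is (1,0) - i(2,1) = (1 - 2i, 0 - i).
A real fundamental pair from Re and Im of e^((-1+2i)t)v: X_1 = e^(-t)(cos(2t)·(1,0) + sin(2t)·(2,1)), X_2 = e^(-t)(sin(2t)·(1,0) - cos(2t)·(2,1)).
General solution: K_1X_1 + K_2X_2.

x(t) = 2K_1e^(-t)sin(2t) + K_1e^(-t)cos(2t) + K_2e^(-t)sin(2t) - 2K_2e^(-t)cos(2t), z(t) = K_1e^(-t)sin(2t) - K_2e^(-t)cos(2t)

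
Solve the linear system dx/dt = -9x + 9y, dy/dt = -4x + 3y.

x(t) = 3K_1e^(-3t) + 3K_2te^(-3t) + K_2e^(-3t), y(t) = 2K_1e^(-3t) + 2K_2te^(-3t) + K_2e^(-3t)

Coefficient matrix A = [[-9, 9], [-4, 3]].
Characteristic polynomial det(A - λI) = λ^2 + 6λ + 9 = 0.
Single eigenvalue λ = -3 with algebraic multiplicity 2.
Eigenvector v = (3,2); generalized eigenvector w with (A-λI)w=v is (1,1).
General solution: e^(-3t)[K_1·v + K_2·(t·v + w)].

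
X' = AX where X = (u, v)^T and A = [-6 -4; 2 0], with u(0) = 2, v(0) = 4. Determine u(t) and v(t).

Coefficient matrix A = [[-6, -4], [2, 0]].
Characteristic polynomial det(A - λI) = λ^2 + 6λ + 8 = 0.
Eigenvalues λ = -2, -4.
For λ=-2: (A-λI) row 1 is [-4, -4], so an eigenvector is (1, -1).
For λ=-4: (A-λI) row 1 is [-2, -4], so an eigenvector is (2, -1).
General solution: K_1e^(-2t)(1,-1) + K_2e^(-4t)(2,-1).
Applying u(0)=2, v(0)=4 gives K_1=-10, K_2=6.

u(t) = -10e^(-2t) + 12e^(-4t), v(t) = 10e^(-2t) - 6e^(-4t)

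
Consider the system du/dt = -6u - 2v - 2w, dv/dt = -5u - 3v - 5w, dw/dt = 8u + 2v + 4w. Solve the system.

Coefficient matrix A = [[-6, -2, -2], [-5, -3, -5], [8, 2, 4]].
det(A - λI) = 0 gives eigenvalues λ = -4, 2, -3.
For λ=-4: eigenvector (1,0,-1).
For λ=2: eigenvector (0,-1,1).
For λ=-3: eigenvector (-2,1,2).
General solution: C_1e^(-4t)(1,0,-1) + C_2e^(2t)(0,-1,1) + C_3e^(-3t)(-2,1,2).

u(t) = C_1e^(-4t) - 2C_3e^(-3t), v(t) = -C_2e^(2t) + C_3e^(-3t), w(t) = -C_1e^(-4t) + C_2e^(2t) + 2C_3e^(-3t)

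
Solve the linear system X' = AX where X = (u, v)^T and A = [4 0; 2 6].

Coefficient matrix A = [[4, 0], [2, 6]].
Characteristic polynomial det(A - λI) = λ^2 - 10λ + 24 = 0.
Eigenvalues λ = 4, 6.
For λ=4: (A-λI) row 2 is [2, 2], so an eigenvector is (1, -1).
For λ=6: (A-λI) row 1 is [-2, 0], so an eigenvector is (0, -1).
General solution: K_1e^(4t)(1,-1) + K_2e^(6t)(0,-1).

u(t) = K_1e^(4t), v(t) = -K_1e^(4t) - K_2e^(6t)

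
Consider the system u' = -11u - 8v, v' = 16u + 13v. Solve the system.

Coefficient matrix A = [[-11, -8], [16, 13]].
Characteristic polynomial det(A - λI) = λ^2 - 2λ - 15 = 0.
Eigenvalues λ = 5, -3.
For λ=5: (A-λI) row 1 is [-16, -8], so an eigenvector is (1, -2).
For λ=-3: (A-λI) row 1 is [-8, -8], so an eigenvector is (-1, 1).
General solution: C_1e^(5t)(1,-2) + C_2e^(-3t)(-1,1).

u(t) = C_1e^(5t) - C_2e^(-3t), v(t) = -2C_1e^(5t) + C_2e^(-3t)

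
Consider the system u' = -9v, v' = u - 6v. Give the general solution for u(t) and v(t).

Coefficient matrix A = [[0, -9], [1, -6]].
Characteristic polynomial det(A - λI) = λ^2 + 6λ + 9 = 0.
Single eigenvalue λ = -3 with algebraic multiplicity 2.
Eigenvector v = (-3,-1); generalized eigenvector w with (A-λI)w=v is (2,1).
General solution: e^(-3t)[C_1·v + C_2·(t·v + w)].

u(t) = -3C_1e^(-3t) - 3C_2te^(-3t) + 2C_2e^(-3t), v(t) = -C_1e^(-3t) - C_2te^(-3t) + C_2e^(-3t)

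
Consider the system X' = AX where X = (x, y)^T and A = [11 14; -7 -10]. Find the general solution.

Coefficient matrix A = [[11, 14], [-7, -10]].
Characteristic polynomial det(A - λI) = λ^2 - λ - 12 = 0.
Eigenvalues λ = -3, 4.
For λ=-3: (A-λI) row 1 is [14, 14], so an eigenvector is (-1, 1).
For λ=4: (A-λI) row 1 is [7, 14], so an eigenvector is (-2, 1).
General solution: C_1e^(-3t)(-1,1) + C_2e^(4t)(-2,1).

x(t) = -C_1e^(-3t) - 2C_2e^(4t), y(t) = C_1e^(-3t) + C_2e^(4t)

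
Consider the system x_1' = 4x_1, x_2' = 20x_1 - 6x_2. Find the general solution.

Coefficient matrix A = [[4, 0], [20, -6]].
Characteristic polynomial det(A - λI) = λ^2 + 2λ - 24 = 0.
Eigenvalues λ = -6, 4.
For λ=-6: (A-λI) row 1 is [10, 0], so an eigenvector is (0, 1).
For λ=4: (A-λI) row 2 is [20, -10], so an eigenvector is (-1, -2).
General solution: C_1e^(-6t)(0,1) + C_2e^(4t)(-1,-2).

x_1(t) = -C_2e^(4t), x_2(t) = C_1e^(-6t) - 2C_2e^(4t)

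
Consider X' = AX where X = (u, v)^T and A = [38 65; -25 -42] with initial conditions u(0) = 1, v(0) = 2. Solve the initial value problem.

Coefficient matrix A = [[38, 65], [-25, -42]].
Characteristic polynomial det(A - λI) = λ^2 + 4λ + 29 = 0.
Eigenvalues λ = -2 ± 5i (complex conjugate pair).
For λ=-2+5i: an eigenvector is (2,-1) - i(3,-2) = (2 - 3i, -1 + 2i).
A real fundamental pair from Re and Im of e^((-2+5i)t)v: X_1 = e^(-2t)(cos(5t)·(2,-1) + sin(5t)·(3,-2)), X_2 = e^(-2t)(sin(5t)·(2,-1) - cos(5t)·(3,-2)).
General solution: K_1X_1 + K_2X_2.
Applying u(0)=1, v(0)=2 gives K_1=8, K_2=5.

u(t) = 34e^(-2t)sin(5t) + e^(-2t)cos(5t), v(t) = -21e^(-2t)sin(5t) + 2e^(-2t)cos(5t)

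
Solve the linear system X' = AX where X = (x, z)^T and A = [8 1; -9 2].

x(t) = K_1e^(5t) + K_2te^(5t) + K_2e^(5t), z(t) = -3K_1e^(5t) - 3K_2te^(5t) - 2K_2e^(5t)

Coefficient matrix A = [[8, 1], [-9, 2]].
Characteristic polynomial det(A - λI) = λ^2 - 10λ + 25 = 0.
Single eigenvalue λ = 5 with algebraic multiplicity 2.
Eigenvector v = (1,-3); generalized eigenvector w with (A-λI)w=v is (1,-2).
General solution: e^(5t)[K_1·v + K_2·(t·v + w)].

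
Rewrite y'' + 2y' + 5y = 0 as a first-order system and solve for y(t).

Let x_1 = y, x_2 = y'. Then x_1' = x_2 and x_2' = -5x_1 - 2x_2.
A = [[0,1],[-5,-2]]; det(A-λI) = λ^2 + 2λ + 5.
Eigenvalues λ = -1 ± 2i.

y(t) = c_1e^(-t)cos(2t) + c_2e^(-t)sin(2t)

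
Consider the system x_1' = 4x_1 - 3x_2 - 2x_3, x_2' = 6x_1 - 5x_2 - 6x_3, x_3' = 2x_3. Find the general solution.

Coefficient matrix A = [[4, -3, -2], [6, -5, -6], [0, 0, 2]].
det(A - λI) = 0 gives eigenvalues λ = -2, 2, 1.
For λ=-2: eigenvector (-1,-2,0).
For λ=2: eigenvector (1,0,1).
For λ=1: eigenvector (1,1,0).
General solution: K_1e^(-2t)(-1,-2,0) + K_2e^(2t)(1,0,1) + K_3e^(t)(1,1,0).

x_1(t) = -K_1e^(-2t) + K_2e^(2t) + K_3e^(t), x_2(t) = -2K_1e^(-2t) + K_3e^(t), x_3(t) = K_2e^(2t)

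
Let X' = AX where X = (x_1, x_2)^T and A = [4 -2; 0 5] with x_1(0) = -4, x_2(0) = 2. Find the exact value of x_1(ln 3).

-972

A = [[4,-2],[0,5]]; eigenvalues λ = 4, 5.
Eigenvectors: (1,0) for λ=4, (-2,1) for λ=5.
From the initial condition, c_1 = 0, c_2 = 2.
x_1(ln 3) = (0)(3^4)(1) + (2)(3^5)(-2) = -972.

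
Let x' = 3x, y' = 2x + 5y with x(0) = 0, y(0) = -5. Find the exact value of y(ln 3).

A = [[3,0],[2,5]]; eigenvalues λ = 3, 5.
Eigenvectors: (-1,1) for λ=3, (0,1) for λ=5.
From the initial condition, c_1 = 0, c_2 = -5.
y(ln 3) = (0)(3^3)(1) + (-5)(3^5)(1) = -1215.

-1215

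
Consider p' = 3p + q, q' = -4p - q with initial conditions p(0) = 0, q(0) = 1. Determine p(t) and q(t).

p(t) = te^(t), q(t) = -2te^(t) + e^(t)

Coefficient matrix A = [[3, 1], [-4, -1]].
Characteristic polynomial det(A - λI) = λ^2 - 2λ + 1 = 0.
Single eigenvalue λ = 1 with algebraic multiplicity 2.
Eigenvector v = (-1,2); generalized eigenvector w with (A-λI)w=v is (-1,1).
General solution: e^(t)[c_1·v + c_2·(t·v + w)].
Applying p(0)=0, q(0)=1 gives c_1=1, c_2=-1.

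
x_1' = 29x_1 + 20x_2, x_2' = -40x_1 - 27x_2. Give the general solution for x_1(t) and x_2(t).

x_1(t) = K_1e^(t)sin(4t) - 2K_1e^(t)cos(4t) - 2K_2e^(t)sin(4t) - K_2e^(t)cos(4t), x_2(t) = -K_1e^(t)sin(4t) + 3K_1e^(t)cos(4t) + 3K_2e^(t)sin(4t) + K_2e^(t)cos(4t)

Coefficient matrix A = [[29, 20], [-40, -27]].
Characteristic polynomial det(A - λI) = λ^2 - 2λ + 17 = 0.
Eigenvalues λ = 1 ± 4i (complex conjugate pair).
For λ=1+4i: an eigenvector is (-2,3) - i(1,-1) = (-2 - i, 3 + i).
A real fundamental pair from Re and Im of e^((1+4i)t)v: X_1 = e^(t)(cos(4t)·(-2,3) + sin(4t)·(1,-1)), X_2 = e^(t)(sin(4t)·(-2,3) - cos(4t)·(1,-1)).
General solution: K_1X_1 + K_2X_2.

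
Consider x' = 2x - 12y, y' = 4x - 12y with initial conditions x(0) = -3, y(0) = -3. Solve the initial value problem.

Coefficient matrix A = [[2, -12], [4, -12]].
Characteristic polynomial det(A - λI) = λ^2 + 10λ + 24 = 0.
Eigenvalues λ = -6, -4.
For λ=-6: (A-λI) row 1 is [8, -12], so an eigenvector is (3, 2).
For λ=-4: (A-λI) row 1 is [6, -12], so an eigenvector is (-2, -1).
General solution: c_1e^(-6t)(3,2) + c_2e^(-4t)(-2,-1).
Applying x(0)=-3, y(0)=-3 gives c_1=-3, c_2=-3.

x(t) = 6e^(-4t) - 9e^(-6t), y(t) = 3e^(-4t) - 6e^(-6t)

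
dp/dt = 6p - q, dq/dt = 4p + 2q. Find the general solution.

Coefficient matrix A = [[6, -1], [4, 2]].
Characteristic polynomial det(A - λI) = λ^2 - 8λ + 16 = 0.
Single eigenvalue λ = 4 with algebraic multiplicity 2.
Eigenvector v = (-1,-2); generalized eigenvector w with (A-λI)w=v is (-2,-3).
General solution: e^(4t)[K_1·v + K_2·(t·v + w)].

p(t) = -K_1e^(4t) - K_2te^(4t) - 2K_2e^(4t), q(t) = -2K_1e^(4t) - 2K_2te^(4t) - 3K_2e^(4t)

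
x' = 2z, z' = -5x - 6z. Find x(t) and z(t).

Coefficient matrix A = [[0, 2], [-5, -6]].
Characteristic polynomial det(A - λI) = λ^2 + 6λ + 10 = 0.
Eigenvalues λ = -3 ± i (complex conjugate pair).
For λ=-3+i: an eigenvector is (-1,1) - i(-1,2) = (-1 + i, 1 - 2i).
A real fundamental pair from Re and Im of e^((-3+i)t)v: X_1 = e^(-3t)(cos(t)·(-1,1) + sin(t)·(-1,2)), X_2 = e^(-3t)(sin(t)·(-1,1) - cos(t)·(-1,2)).
General solution: C_1X_1 + C_2X_2.

x(t) = -C_1e^(-3t)sin(t) - C_1e^(-3t)cos(t) - C_2e^(-3t)sin(t) + C_2e^(-3t)cos(t), z(t) = 2C_1e^(-3t)sin(t) + C_1e^(-3t)cos(t) + C_2e^(-3t)sin(t) - 2C_2e^(-3t)cos(t)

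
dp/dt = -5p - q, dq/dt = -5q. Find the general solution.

Coefficient matrix A = [[-5, -1], [0, -5]].
Characteristic polynomial det(A - λI) = λ^2 + 10λ + 25 = 0.
Single eigenvalue λ = -5 with algebraic multiplicity 2.
Eigenvector v = (1,0); generalized eigenvector w with (A-λI)w=v is (-3,-1).
General solution: e^(-5t)[C_1·v + C_2·(t·v + w)].

p(t) = C_1e^(-5t) + C_2te^(-5t) - 3C_2e^(-5t), q(t) = -C_2e^(-5t)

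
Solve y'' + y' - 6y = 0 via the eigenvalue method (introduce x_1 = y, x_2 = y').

Let x_1 = y, x_2 = y'. Then x_1' = x_2 and x_2' = 6x_1 - x_2.
A = [[0,1],[6,-1]]; det(A-λI) = λ^2 + λ - 6.
Eigenvalues λ = 2, -3 with eigenvectors (1,2), (1,-3).

y(t) = c_1e^(2t) + c_2e^(-3t)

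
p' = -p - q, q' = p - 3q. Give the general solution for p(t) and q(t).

p(t) = c_1e^(-2t) + c_2te^(-2t) + 3c_2e^(-2t), q(t) = c_1e^(-2t) + c_2te^(-2t) + 2c_2e^(-2t)

Coefficient matrix A = [[-1, -1], [1, -3]].
Characteristic polynomial det(A - λI) = λ^2 + 4λ + 4 = 0.
Single eigenvalue λ = -2 with algebraic multiplicity 2.
Eigenvector v = (1,1); generalized eigenvector w with (A-λI)w=v is (3,2).
General solution: e^(-2t)[c_1·v + c_2·(t·v + w)].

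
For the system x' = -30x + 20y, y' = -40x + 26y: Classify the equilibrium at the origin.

stable spiral

A = [[-30,20],[-40,26]]; det(A-λI) = λ^2 + 4λ + 20.
λ = -2 ± 4i: negative real part.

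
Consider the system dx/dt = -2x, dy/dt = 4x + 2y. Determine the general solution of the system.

x(t) = -K_2e^(-2t), y(t) = -K_1e^(2t) + K_2e^(-2t)

Coefficient matrix A = [[-2, 0], [4, 2]].
Characteristic polynomial det(A - λI) = λ^2 - 4 = 0.
Eigenvalues λ = 2, -2.
For λ=2: (A-λI) row 1 is [-4, 0], so an eigenvector is (0, -1).
For λ=-2: (A-λI) row 2 is [4, 4], so an eigenvector is (-1, 1).
General solution: K_1e^(2t)(0,-1) + K_2e^(-2t)(-1,1).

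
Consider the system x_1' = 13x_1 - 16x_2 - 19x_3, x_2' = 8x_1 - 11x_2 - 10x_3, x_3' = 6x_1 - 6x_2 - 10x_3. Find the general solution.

Coefficient matrix A = [[13, -16, -19], [8, -11, -10], [6, -6, -10]].
det(A - λI) = 0 gives eigenvalues λ = -1, -3, -4.
For λ=-1: eigenvector (5,2,2).
For λ=-3: eigenvector (1,1,0).
For λ=-4: eigenvector (3,2,1).
General solution: K_1e^(-t)(5,2,2) + K_2e^(-3t)(1,1,0) + K_3e^(-4t)(3,2,1).

x_1(t) = 5K_1e^(-t) + K_2e^(-3t) + 3K_3e^(-4t), x_2(t) = 2K_1e^(-t) + K_2e^(-3t) + 2K_3e^(-4t), x_3(t) = 2K_1e^(-t) + K_3e^(-4t)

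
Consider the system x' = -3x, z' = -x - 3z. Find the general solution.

Coefficient matrix A = [[-3, 0], [-1, -3]].
Characteristic polynomial det(A - λI) = λ^2 + 6λ + 9 = 0.
Single eigenvalue λ = -3 with algebraic multiplicity 2.
Eigenvector v = (0,-1); generalized eigenvector w with (A-λI)w=v is (1,2).
General solution: e^(-3t)[K_1·v + K_2·(t·v + w)].

x(t) = K_2e^(-3t), z(t) = -K_1e^(-3t) - K_2te^(-3t) + 2K_2e^(-3t)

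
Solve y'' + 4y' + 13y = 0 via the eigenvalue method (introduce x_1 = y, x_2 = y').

y(t) = c_1e^(-2t)cos(3t) + c_2e^(-2t)sin(3t)

Let x_1 = y, x_2 = y'. Then x_1' = x_2 and x_2' = -13x_1 - 4x_2.
A = [[0,1],[-13,-4]]; det(A-λI) = λ^2 + 4λ + 13.
Eigenvalues λ = -2 ± 3i.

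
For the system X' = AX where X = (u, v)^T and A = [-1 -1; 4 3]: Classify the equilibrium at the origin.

unstable improper node

A = [[-1,-1],[4,3]]; det(A-λI) = λ^2 - 2λ + 1.
repeated λ = 1 with a single eigenvector.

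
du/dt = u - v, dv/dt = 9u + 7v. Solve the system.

u(t) = K_1e^(4t) + K_2te^(4t), v(t) = -3K_1e^(4t) - 3K_2te^(4t) - K_2e^(4t)

Coefficient matrix A = [[1, -1], [9, 7]].
Characteristic polynomial det(A - λI) = λ^2 - 8λ + 16 = 0.
Single eigenvalue λ = 4 with algebraic multiplicity 2.
Eigenvector v = (1,-3); generalized eigenvector w with (A-λI)w=v is (0,-1).
General solution: e^(4t)[K_1·v + K_2·(t·v + w)].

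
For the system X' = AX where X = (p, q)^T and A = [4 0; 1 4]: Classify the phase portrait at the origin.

A = [[4,0],[1,4]]; det(A-λI) = λ^2 - 8λ + 16.
repeated λ = 4 with a single eigenvector.

unstable improper node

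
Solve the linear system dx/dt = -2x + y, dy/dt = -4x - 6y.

x(t) = -C_1e^(-4t) - C_2te^(-4t) - 2C_2e^(-4t), y(t) = 2C_1e^(-4t) + 2C_2te^(-4t) + 3C_2e^(-4t)

Coefficient matrix A = [[-2, 1], [-4, -6]].
Characteristic polynomial det(A - λI) = λ^2 + 8λ + 16 = 0.
Single eigenvalue λ = -4 with algebraic multiplicity 2.
Eigenvector v = (-1,2); generalized eigenvector w with (A-λI)w=v is (-2,3).
General solution: e^(-4t)[C_1·v + C_2·(t·v + w)].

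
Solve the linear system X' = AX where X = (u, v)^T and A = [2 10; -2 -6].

u(t) = 2C_1e^(-2t)sin(2t) + C_1e^(-2t)cos(2t) + C_2e^(-2t)sin(2t) - 2C_2e^(-2t)cos(2t), v(t) = -C_1e^(-2t)sin(2t) + C_2e^(-2t)cos(2t)

Coefficient matrix A = [[2, 10], [-2, -6]].
Characteristic polynomial det(A - λI) = λ^2 + 4λ + 8 = 0.
Eigenvalues λ = -2 ± 2i (complex conjugate pair).
For λ=-2+2i: an eigenvector is (1,0) - i(2,-1) = (1 - 2i, 0 + i).
A real fundamental pair from Re and Im of e^((-2+2i)t)v: X_1 = e^(-2t)(cos(2t)·(1,0) + sin(2t)·(2,-1)), X_2 = e^(-2t)(sin(2t)·(1,0) - cos(2t)·(2,-1)).
General solution: C_1X_1 + C_2X_2.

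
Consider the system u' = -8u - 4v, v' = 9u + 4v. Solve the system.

u(t) = 2K_1e^(-2t) + 2K_2te^(-2t) - K_2e^(-2t), v(t) = -3K_1e^(-2t) - 3K_2te^(-2t) + K_2e^(-2t)

Coefficient matrix A = [[-8, -4], [9, 4]].
Characteristic polynomial det(A - λI) = λ^2 + 4λ + 4 = 0.
Single eigenvalue λ = -2 with algebraic multiplicity 2.
Eigenvector v = (2,-3); generalized eigenvector w with (A-λI)w=v is (-1,1).
General solution: e^(-2t)[K_1·v + K_2·(t·v + w)].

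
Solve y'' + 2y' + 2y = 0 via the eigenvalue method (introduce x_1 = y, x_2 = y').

Let x_1 = y, x_2 = y'. Then x_1' = x_2 and x_2' = -2x_1 - 2x_2.
A = [[0,1],[-2,-2]]; det(A-λI) = λ^2 + 2λ + 2.
Eigenvalues λ = -1 ± i.

y(t) = c_1e^(-t)cos(t) + c_2e^(-t)sin(t)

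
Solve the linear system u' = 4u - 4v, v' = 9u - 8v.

Coefficient matrix A = [[4, -4], [9, -8]].
Characteristic polynomial det(A - λI) = λ^2 + 4λ + 4 = 0.
Single eigenvalue λ = -2 with algebraic multiplicity 2.
Eigenvector v = (2,3); generalized eigenvector w with (A-λI)w=v is (-1,-2).
General solution: e^(-2t)[c_1·v + c_2·(t·v + w)].

u(t) = 2c_1e^(-2t) + 2c_2te^(-2t) - c_2e^(-2t), v(t) = 3c_1e^(-2t) + 3c_2te^(-2t) - 2c_2e^(-2t)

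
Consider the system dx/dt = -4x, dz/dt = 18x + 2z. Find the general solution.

Coefficient matrix A = [[-4, 0], [18, 2]].
Characteristic polynomial det(A - λI) = λ^2 + 2λ - 8 = 0.
Eigenvalues λ = -4, 2.
For λ=-4: (A-λI) row 2 is [18, 6], so an eigenvector is (1, -3).
For λ=2: (A-λI) row 1 is [-6, 0], so an eigenvector is (0, -1).
General solution: c_1e^(-4t)(1,-3) + c_2e^(2t)(0,-1).

x(t) = c_1e^(-4t), z(t) = -3c_1e^(-4t) - c_2e^(2t)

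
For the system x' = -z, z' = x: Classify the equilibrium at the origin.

center

A = [[0,-1],[1,0]]; det(A-λI) = λ^2 + 1.
λ = 0 ± i: zero real part.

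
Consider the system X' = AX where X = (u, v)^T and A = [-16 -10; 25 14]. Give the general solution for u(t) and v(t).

Coefficient matrix A = [[-16, -10], [25, 14]].
Characteristic polynomial det(A - λI) = λ^2 + 2λ + 26 = 0.
Eigenvalues λ = -1 ± 5i (complex conjugate pair).
For λ=-1+5i: an eigenvector is (1,-1) - i(-1,2) = (1 + i, -1 - 2i).
A real fundamental pair from Re and Im of e^((-1+5i)t)v: X_1 = e^(-t)(cos(5t)·(1,-1) + sin(5t)·(-1,2)), X_2 = e^(-t)(sin(5t)·(1,-1) - cos(5t)·(-1,2)).
General solution: K_1X_1 + K_2X_2.

u(t) = -K_1e^(-t)sin(5t) + K_1e^(-t)cos(5t) + K_2e^(-t)sin(5t) + K_2e^(-t)cos(5t), v(t) = 2K_1e^(-t)sin(5t) - K_1e^(-t)cos(5t) - K_2e^(-t)sin(5t) - 2K_2e^(-t)cos(5t)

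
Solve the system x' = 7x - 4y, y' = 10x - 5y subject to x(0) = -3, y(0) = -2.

x(t) = -5e^(t)sin(2t) - 3e^(t)cos(2t), y(t) = -9e^(t)sin(2t) - 2e^(t)cos(2t)

Coefficient matrix A = [[7, -4], [10, -5]].
Characteristic polynomial det(A - λI) = λ^2 - 2λ + 5 = 0.
Eigenvalues λ = 1 ± 2i (complex conjugate pair).
For λ=1+2i: an eigenvector is (-1,-1) - i(-1,-2) = (-1 + i, -1 + 2i).
A real fundamental pair from Re and Im of e^((1+2i)t)v: X_1 = e^(t)(cos(2t)·(-1,-1) + sin(2t)·(-1,-2)), X_2 = e^(t)(sin(2t)·(-1,-1) - cos(2t)·(-1,-2)).
General solution: K_1X_1 + K_2X_2.
Applying x(0)=-3, y(0)=-2 gives K_1=4, K_2=1.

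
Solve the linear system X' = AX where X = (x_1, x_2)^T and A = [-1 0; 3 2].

Coefficient matrix A = [[-1, 0], [3, 2]].
Characteristic polynomial det(A - λI) = λ^2 - λ - 2 = 0.
Eigenvalues λ = -1, 2.
For λ=-1: (A-λI) row 2 is [3, 3], so an eigenvector is (1, -1).
For λ=2: (A-λI) row 1 is [-3, 0], so an eigenvector is (0, 1).
General solution: C_1e^(-t)(1,-1) + C_2e^(2t)(0,1).

x_1(t) = C_1e^(-t), x_2(t) = -C_1e^(-t) + C_2e^(2t)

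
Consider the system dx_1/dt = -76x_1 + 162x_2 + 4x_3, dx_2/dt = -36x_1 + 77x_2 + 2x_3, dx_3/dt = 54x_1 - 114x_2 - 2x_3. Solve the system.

x_1(t) = 13K_1e^(-4t) + 4K_2e^(2t) + 2K_3e^(t), x_2(t) = 6K_1e^(-4t) + 2K_2e^(2t) + K_3e^(t), x_3(t) = -9K_1e^(-4t) - 3K_2e^(2t) - 2K_3e^(t)

Coefficient matrix A = [[-76, 162, 4], [-36, 77, 2], [54, -114, -2]].
det(A - λI) = 0 gives eigenvalues λ = -4, 2, 1.
For λ=-4: eigenvector (13,6,-9).
For λ=2: eigenvector (4,2,-3).
For λ=1: eigenvector (2,1,-2).
General solution: K_1e^(-4t)(13,6,-9) + K_2e^(2t)(4,2,-3) + K_3e^(t)(2,1,-2).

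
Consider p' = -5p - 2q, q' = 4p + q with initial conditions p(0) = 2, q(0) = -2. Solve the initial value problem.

Coefficient matrix A = [[-5, -2], [4, 1]].
Characteristic polynomial det(A - λI) = λ^2 + 4λ + 3 = 0.
Eigenvalues λ = -3, -1.
For λ=-3: (A-λI) row 1 is [-2, -2], so an eigenvector is (-1, 1).
For λ=-1: (A-λI) row 1 is [-4, -2], so an eigenvector is (1, -2).
General solution: C_1e^(-3t)(-1,1) + C_2e^(-t)(1,-2).
Applying p(0)=2, q(0)=-2 gives C_1=-2, C_2=0.

p(t) = 2e^(-3t), q(t) = -2e^(-3t)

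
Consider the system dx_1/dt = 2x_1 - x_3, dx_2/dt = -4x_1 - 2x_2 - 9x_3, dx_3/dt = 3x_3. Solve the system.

Coefficient matrix A = [[2, 0, -1], [-4, -2, -9], [0, 0, 3]].
det(A - λI) = 0 gives eigenvalues λ = 2, -2, 3.
For λ=2: eigenvector (1,-1,0).
For λ=-2: eigenvector (0,1,0).
For λ=3: eigenvector (-1,-1,1).
General solution: K_1e^(2t)(1,-1,0) + K_2e^(-2t)(0,1,0) + K_3e^(3t)(-1,-1,1).

x_1(t) = K_1e^(2t) - K_3e^(3t), x_2(t) = -K_1e^(2t) + K_2e^(-2t) - K_3e^(3t), x_3(t) = K_3e^(3t)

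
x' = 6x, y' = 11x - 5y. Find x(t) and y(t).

x(t) = K_1e^(6t), y(t) = K_1e^(6t) - K_2e^(-5t)

Coefficient matrix A = [[6, 0], [11, -5]].
Characteristic polynomial det(A - λI) = λ^2 - λ - 30 = 0.
Eigenvalues λ = 6, -5.
For λ=6: (A-λI) row 2 is [11, -11], so an eigenvector is (1, 1).
For λ=-5: (A-λI) row 1 is [11, 0], so an eigenvector is (0, -1).
General solution: K_1e^(6t)(1,1) + K_2e^(-5t)(0,-1).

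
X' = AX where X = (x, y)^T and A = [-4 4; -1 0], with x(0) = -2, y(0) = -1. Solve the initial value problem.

x(t) = -2e^(-2t), y(t) = -e^(-2t)

Coefficient matrix A = [[-4, 4], [-1, 0]].
Characteristic polynomial det(A - λI) = λ^2 + 4λ + 4 = 0.
Single eigenvalue λ = -2 with algebraic multiplicity 2.
Eigenvector v = (-2,-1); generalized eigenvector w with (A-λI)w=v is (1,0).
General solution: e^(-2t)[K_1·v + K_2·(t·v + w)].
Applying x(0)=-2, y(0)=-1 gives K_1=1, K_2=0.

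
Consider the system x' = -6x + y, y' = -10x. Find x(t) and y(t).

x(t) = -c_1e^(-3t)cos(t) - c_2e^(-3t)sin(t), y(t) = c_1e^(-3t)sin(t) - 3c_1e^(-3t)cos(t) - 3c_2e^(-3t)sin(t) - c_2e^(-3t)cos(t)

Coefficient matrix A = [[-6, 1], [-10, 0]].
Characteristic polynomial det(A - λI) = λ^2 + 6λ + 10 = 0.
Eigenvalues λ = -3 ± i (complex conjugate pair).
For λ=-3+i: an eigenvector is (-1,-3) - i(0,1) = (-1, -3 - i).
A real fundamental pair from Re and Im of e^((-3+i)t)v: X_1 = e^(-3t)(cos(t)·(-1,-3) + sin(t)·(0,1)), X_2 = e^(-3t)(sin(t)·(-1,-3) - cos(t)·(0,1)).
General solution: c_1X_1 + c_2X_2.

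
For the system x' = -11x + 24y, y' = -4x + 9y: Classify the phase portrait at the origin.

saddle

A = [[-11,24],[-4,9]]; det(A-λI) = λ^2 + 2λ - 3.
λ = -3, 1: opposite signs.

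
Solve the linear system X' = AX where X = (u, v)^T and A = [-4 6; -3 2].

u(t) = -C_1e^(-t)sin(3t) + C_1e^(-t)cos(3t) + C_2e^(-t)sin(3t) + C_2e^(-t)cos(3t), v(t) = -C_1e^(-t)sin(3t) + C_2e^(-t)cos(3t)

Coefficient matrix A = [[-4, 6], [-3, 2]].
Characteristic polynomial det(A - λI) = λ^2 + 2λ + 10 = 0.
Eigenvalues λ = -1 ± 3i (complex conjugate pair).
For λ=-1+3i: an eigenvector is (1,0) - i(-1,-1) = (1 + i, 0 + i).
A real fundamental pair from Re and Im of e^((-1+3i)t)v: X_1 = e^(-t)(cos(3t)·(1,0) + sin(3t)·(-1,-1)), X_2 = e^(-t)(sin(3t)·(1,0) - cos(3t)·(-1,-1)).
General solution: C_1X_1 + C_2X_2.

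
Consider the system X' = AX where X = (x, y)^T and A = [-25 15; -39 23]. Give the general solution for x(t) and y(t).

Coefficient matrix A = [[-25, 15], [-39, 23]].
Characteristic polynomial det(A - λI) = λ^2 + 2λ + 10 = 0.
Eigenvalues λ = -1 ± 3i (complex conjugate pair).
For λ=-1+3i: an eigenvector is (-2,-3) - i(1,2) = (-2 - i, -3 - 2i).
A real fundamental pair from Re and Im of e^((-1+3i)t)v: X_1 = e^(-t)(cos(3t)·(-2,-3) + sin(3t)·(1,2)), X_2 = e^(-t)(sin(3t)·(-2,-3) - cos(3t)·(1,2)).
General solution: K_1X_1 + K_2X_2.

x(t) = K_1e^(-t)sin(3t) - 2K_1e^(-t)cos(3t) - 2K_2e^(-t)sin(3t) - K_2e^(-t)cos(3t), y(t) = 2K_1e^(-t)sin(3t) - 3K_1e^(-t)cos(3t) - 3K_2e^(-t)sin(3t) - 2K_2e^(-t)cos(3t)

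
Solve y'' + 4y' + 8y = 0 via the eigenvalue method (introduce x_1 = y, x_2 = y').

Let x_1 = y, x_2 = y'. Then x_1' = x_2 and x_2' = -8x_1 - 4x_2.
A = [[0,1],[-8,-4]]; det(A-λI) = λ^2 + 4λ + 8.
Eigenvalues λ = -2 ± 2i.

y(t) = K_1e^(-2t)cos(2t) + K_2e^(-2t)sin(2t)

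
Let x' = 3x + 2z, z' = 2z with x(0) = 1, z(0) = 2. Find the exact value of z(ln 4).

32

A = [[3,2],[0,2]]; eigenvalues λ = 2, 3.
Eigenvectors: (-2,1) for λ=2, (1,0) for λ=3.
From the initial condition, c_1 = 2, c_2 = 5.
z(ln 4) = (2)(4^2)(1) + (5)(4^3)(0) = 32.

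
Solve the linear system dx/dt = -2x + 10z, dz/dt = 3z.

x(t) = -2K_1e^(3t) + K_2e^(-2t), z(t) = -K_1e^(3t)

Coefficient matrix A = [[-2, 10], [0, 3]].
Characteristic polynomial det(A - λI) = λ^2 - λ - 6 = 0.
Eigenvalues λ = 3, -2.
For λ=3: (A-λI) row 1 is [-5, 10], so an eigenvector is (-2, -1).
For λ=-2: (A-λI) row 1 is [0, 10], so an eigenvector is (1, 0).
General solution: K_1e^(3t)(-2,-1) + K_2e^(-2t)(1,0).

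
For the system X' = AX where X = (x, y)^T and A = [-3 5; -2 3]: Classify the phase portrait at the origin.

A = [[-3,5],[-2,3]]; det(A-λI) = λ^2 + 1.
λ = 0 ± i: zero real part.

center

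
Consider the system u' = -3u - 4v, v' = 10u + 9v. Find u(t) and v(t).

Coefficient matrix A = [[-3, -4], [10, 9]].
Characteristic polynomial det(A - λI) = λ^2 - 6λ + 13 = 0.
Eigenvalues λ = 3 ± 2i (complex conjugate pair).
For λ=3+2i: an eigenvector is (-1,2) - i(-1,1) = (-1 + i, 2 - i).
A real fundamental pair from Re and Im of e^((3+2i)t)v: X_1 = e^(3t)(cos(2t)·(-1,2) + sin(2t)·(-1,1)), X_2 = e^(3t)(sin(2t)·(-1,2) - cos(2t)·(-1,1)).
General solution: C_1X_1 + C_2X_2.

u(t) = -C_1e^(3t)sin(2t) - C_1e^(3t)cos(2t) - C_2e^(3t)sin(2t) + C_2e^(3t)cos(2t), v(t) = C_1e^(3t)sin(2t) + 2C_1e^(3t)cos(2t) + 2C_2e^(3t)sin(2t) - C_2e^(3t)cos(2t)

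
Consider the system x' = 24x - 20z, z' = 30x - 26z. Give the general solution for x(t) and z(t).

x(t) = 2c_1e^(-6t) - c_2e^(4t), z(t) = 3c_1e^(-6t) - c_2e^(4t)

Coefficient matrix A = [[24, -20], [30, -26]].
Characteristic polynomial det(A - λI) = λ^2 + 2λ - 24 = 0.
Eigenvalues λ = -6, 4.
For λ=-6: (A-λI) row 1 is [30, -20], so an eigenvector is (2, 3).
For λ=4: (A-λI) row 1 is [20, -20], so an eigenvector is (-1, -1).
General solution: c_1e^(-6t)(2,3) + c_2e^(4t)(-1,-1).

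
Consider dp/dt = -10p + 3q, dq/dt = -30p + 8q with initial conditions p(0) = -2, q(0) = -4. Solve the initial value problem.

Coefficient matrix A = [[-10, 3], [-30, 8]].
Characteristic polynomial det(A - λI) = λ^2 + 2λ + 10 = 0.
Eigenvalues λ = -1 ± 3i (complex conjugate pair).
For λ=-1+3i: an eigenvector is (-1,-3) - i(0,1) = (-1, -3 - i).
A real fundamental pair from Re and Im of e^((-1+3i)t)v: X_1 = e^(-t)(cos(3t)·(-1,-3) + sin(3t)·(0,1)), X_2 = e^(-t)(sin(3t)·(-1,-3) - cos(3t)·(0,1)).
General solution: c_1X_1 + c_2X_2.
Applying p(0)=-2, q(0)=-4 gives c_1=2, c_2=-2.

p(t) = 2e^(-t)sin(3t) - 2e^(-t)cos(3t), q(t) = 8e^(-t)sin(3t) - 4e^(-t)cos(3t)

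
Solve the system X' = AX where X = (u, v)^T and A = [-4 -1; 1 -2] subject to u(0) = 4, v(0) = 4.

Coefficient matrix A = [[-4, -1], [1, -2]].
Characteristic polynomial det(A - λI) = λ^2 + 6λ + 9 = 0.
Single eigenvalue λ = -3 with algebraic multiplicity 2.
Eigenvector v = (1,-1); generalized eigenvector w with (A-λI)w=v is (-1,0).
General solution: e^(-3t)[C_1·v + C_2·(t·v + w)].
Applying u(0)=4, v(0)=4 gives C_1=-4, C_2=-8.

u(t) = -8te^(-3t) + 4e^(-3t), v(t) = 8te^(-3t) + 4e^(-3t)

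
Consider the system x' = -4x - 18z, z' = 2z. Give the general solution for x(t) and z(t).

x(t) = c_1e^(-4t) + 3c_2e^(2t), z(t) = -c_2e^(2t)

Coefficient matrix A = [[-4, -18], [0, 2]].
Characteristic polynomial det(A - λI) = λ^2 + 2λ - 8 = 0.
Eigenvalues λ = -4, 2.
For λ=-4: (A-λI) row 1 is [0, -18], so an eigenvector is (1, 0).
For λ=2: (A-λI) row 1 is [-6, -18], so an eigenvector is (3, -1).
General solution: c_1e^(-4t)(1,0) + c_2e^(2t)(3,-1).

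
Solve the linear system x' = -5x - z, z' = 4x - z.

x(t) = K_1e^(-3t) + K_2te^(-3t), z(t) = -2K_1e^(-3t) - 2K_2te^(-3t) - K_2e^(-3t)

Coefficient matrix A = [[-5, -1], [4, -1]].
Characteristic polynomial det(A - λI) = λ^2 + 6λ + 9 = 0.
Single eigenvalue λ = -3 with algebraic multiplicity 2.
Eigenvector v = (1,-2); generalized eigenvector w with (A-λI)w=v is (0,-1).
General solution: e^(-3t)[K_1·v + K_2·(t·v + w)].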